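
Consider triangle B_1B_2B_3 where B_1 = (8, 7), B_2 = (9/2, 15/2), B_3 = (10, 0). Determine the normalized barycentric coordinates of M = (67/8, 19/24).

Signed area of the reference triangle: [B_1B_2B_3] = ½·(8·(15/2−0) + (9/2)·(0−7) + 10·(7−(15/2))) = ½·(60 − 63/2 − 5) = 47/4.
[MB_2B_3] = ½·((67/8)·(15/2−0) + (9/2)·(0−(19/24)) + 10·(19/24−(15/2))) = ½·(1005/16 − 57/16 − 805/12) = -47/12, so the B_1-coordinate is (-47/12)/(47/4) = -1/3.
[B_1MB_3] = ½·(8·(19/24−0) + (67/8)·(0−7) + 10·(7−(19/24))) = ½·(19/3 − 469/8 + 745/12) = 235/48, so the B_2-coordinate is 5/12.
[B_1B_2M] = ½·(8·(15/2−(19/24)) + (9/2)·(19/24−7) + (67/8)·(7−(15/2))) = ½·(161/3 − 447/16 − 67/16) = 517/48, so the B_3-coordinate is 11/12.
Check: -1/3 + 5/12 + 11/12 = 1.

(-1/3, 5/12, 11/12)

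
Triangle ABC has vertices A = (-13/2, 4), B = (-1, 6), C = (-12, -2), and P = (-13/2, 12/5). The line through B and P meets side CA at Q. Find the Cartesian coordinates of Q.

(-61/6, 0)

Barycentric coordinates of P with respect to ABC: (1/5, 2/5, 2/5).
On side CA the B-coordinate is zero; dropping P's B-weight 2/5 and renormalizing the remaining 2/5 : 1/5 gives weights 2/3, 1/3 on C, A.
Q = (2/3)·(-12, -2) + (1/3)·(-13/2, 4) = (-61/6, 0).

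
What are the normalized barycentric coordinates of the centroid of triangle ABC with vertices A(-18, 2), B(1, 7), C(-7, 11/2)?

The centroid is the average of the vertices, so each weight is 1/3.

(1/3, 1/3, 1/3)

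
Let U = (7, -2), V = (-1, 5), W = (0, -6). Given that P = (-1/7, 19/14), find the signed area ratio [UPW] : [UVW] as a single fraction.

9/14

[UVW] = ½·(7·(5−(-6)) + (-1)·(-6−(-2)) + 0·(-2−5)) = ½·(77 + 4 + 0) = 81/2.
[UPW] = ½·(7·(19/14−(-6)) + (-1/7)·(-6−(-2)) + 0·(-2−(19/14))) = ½·(103/2 + 4/7 + 0) = 729/28, so the ratio is (729/28)/(81/2) = 9/14.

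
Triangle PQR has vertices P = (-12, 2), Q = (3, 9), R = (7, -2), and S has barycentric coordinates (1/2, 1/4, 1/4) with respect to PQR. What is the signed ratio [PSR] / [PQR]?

The signed ratio [PSR]/[PQR] equals the barycentric coordinate of S at vertex Q, which is 1/4.

1/4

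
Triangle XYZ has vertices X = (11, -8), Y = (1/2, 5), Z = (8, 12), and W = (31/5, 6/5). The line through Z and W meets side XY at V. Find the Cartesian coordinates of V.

(23/4, -3/2)

Barycentric coordinates of W with respect to XYZ: (2/5, 2/5, 1/5).
On side XY the Z-coordinate is zero; dropping W's Z-weight 1/5 and renormalizing the remaining 2/5 : 2/5 gives weights 1/2, 1/2 on X, Y.
V = (1/2)·(11, -8) + (1/2)·(1/2, 5) = (23/4, -3/2).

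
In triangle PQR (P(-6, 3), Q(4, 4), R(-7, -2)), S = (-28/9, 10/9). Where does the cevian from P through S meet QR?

Barycentric coordinates of S with respect to PQR: (2/9, 1/3, 4/9).
On side QR the P-coordinate is zero; dropping S's P-weight 2/9 and renormalizing the remaining 1/3 : 4/9 gives weights 3/7, 4/7 on Q, R.
T = (3/7)·(4, 4) + (4/7)·(-7, -2) = (-16/7, 4/7).

(-16/7, 4/7)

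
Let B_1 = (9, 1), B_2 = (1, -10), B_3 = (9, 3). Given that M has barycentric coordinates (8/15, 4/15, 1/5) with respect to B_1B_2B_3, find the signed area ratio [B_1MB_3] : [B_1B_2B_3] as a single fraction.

The signed ratio [B_1MB_3]/[B_1B_2B_3] equals the barycentric coordinate of M at vertex B_2, which is 4/15.

4/15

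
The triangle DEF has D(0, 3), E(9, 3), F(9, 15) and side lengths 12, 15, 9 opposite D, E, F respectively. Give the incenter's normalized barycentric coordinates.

The incenter has barycentric coordinates proportional to the opposite side lengths: (12 : 15 : 9).
Normalizing by 12+15+9 = 36 gives (1/3, 5/12, 1/4).

(1/3, 5/12, 1/4)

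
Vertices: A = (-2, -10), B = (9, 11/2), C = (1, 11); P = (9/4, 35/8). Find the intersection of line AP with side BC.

Barycentric coordinates of P with respect to ABC: (1/4, 1/4, 1/2).
On side BC the A-coordinate is zero; dropping P's A-weight 1/4 and renormalizing the remaining 1/4 : 1/2 gives weights 1/3, 2/3 on B, C.
Q = (1/3)·(9, 11/2) + (2/3)·(1, 11) = (11/3, 55/6).

(11/3, 55/6)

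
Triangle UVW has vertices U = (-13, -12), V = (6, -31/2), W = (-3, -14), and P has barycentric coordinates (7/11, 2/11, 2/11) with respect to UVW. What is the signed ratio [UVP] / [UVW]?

The signed ratio [UVP]/[UVW] equals the barycentric coordinate of P at vertex W, which is 2/11.

2/11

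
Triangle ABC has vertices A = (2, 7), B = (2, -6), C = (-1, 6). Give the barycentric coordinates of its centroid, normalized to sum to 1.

(1/3, 1/3, 1/3)

The centroid is the average of the vertices, so each weight is 1/3.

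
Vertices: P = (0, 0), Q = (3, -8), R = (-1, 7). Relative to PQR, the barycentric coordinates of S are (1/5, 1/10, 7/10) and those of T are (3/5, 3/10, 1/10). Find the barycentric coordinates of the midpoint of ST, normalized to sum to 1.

Since both coordinate triples sum to 1, the midpoint's barycentrics are the componentwise average.
(1/5+3/5)/2 = 2/5; similarly 1/5 and 2/5.

(2/5, 1/5, 2/5)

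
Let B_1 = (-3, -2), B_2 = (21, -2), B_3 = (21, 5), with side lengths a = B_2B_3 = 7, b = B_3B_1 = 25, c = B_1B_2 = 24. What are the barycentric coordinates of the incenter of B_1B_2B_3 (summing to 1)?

The incenter has barycentric coordinates proportional to the opposite side lengths: (7 : 25 : 24).
Normalizing by 7+25+24 = 56 gives (1/8, 25/56, 3/7).

(1/8, 25/56, 3/7)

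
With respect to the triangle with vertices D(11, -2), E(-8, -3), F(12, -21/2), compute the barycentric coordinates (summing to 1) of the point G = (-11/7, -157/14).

(-5/7, 5/7, 1)

Signed area of the reference triangle: [DEF] = ½·(11·(-3−(-21/2)) + (-8)·(-21/2−(-2)) + 12·(-2−(-3))) = ½·(165/2 + 68 + 12) = 325/4.
[GEF] = ½·((-11/7)·(-3−(-21/2)) + (-8)·(-21/2−(-157/14)) + 12·(-157/14−(-3))) = ½·(-165/14 − 40/7 − 690/7) = -1625/28, so the D-coordinate is (-1625/28)/(325/4) = -5/7.
[DGF] = ½·(11·(-157/14−(-21/2)) + (-11/7)·(-21/2−(-2)) + 12·(-2−(-157/14))) = ½·(-55/7 + 187/14 + 774/7) = 1625/28, so the E-coordinate is 5/7.
[DEG] = ½·(11·(-3−(-157/14)) + (-8)·(-157/14−(-2)) + (-11/7)·(-2−(-3))) = ½·(1265/14 + 516/7 − 11/7) = 325/4, so the F-coordinate is 1.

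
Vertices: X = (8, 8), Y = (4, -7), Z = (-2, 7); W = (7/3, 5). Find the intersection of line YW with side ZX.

(2, 37/5)

Barycentric coordinates of W with respect to XYZ: (1/3, 1/6, 1/2).
On side ZX the Y-coordinate is zero; dropping W's Y-weight 1/6 and renormalizing the remaining 1/2 : 1/3 gives weights 3/5, 2/5 on Z, X.
V = (3/5)·(-2, 7) + (2/5)·(8, 8) = (2, 37/5).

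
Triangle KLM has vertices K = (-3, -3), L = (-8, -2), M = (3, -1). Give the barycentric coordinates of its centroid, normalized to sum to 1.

The centroid is the average of the vertices, so each weight is 1/3.

(1/3, 1/3, 1/3)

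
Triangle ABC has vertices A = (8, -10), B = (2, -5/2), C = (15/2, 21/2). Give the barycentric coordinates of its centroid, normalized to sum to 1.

The centroid is the average of the vertices, so each weight is 1/3.

(1/3, 1/3, 1/3)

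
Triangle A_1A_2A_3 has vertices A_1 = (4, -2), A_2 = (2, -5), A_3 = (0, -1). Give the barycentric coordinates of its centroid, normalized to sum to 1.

The centroid is the average of the vertices, so each weight is 1/3.

(1/3, 1/3, 1/3)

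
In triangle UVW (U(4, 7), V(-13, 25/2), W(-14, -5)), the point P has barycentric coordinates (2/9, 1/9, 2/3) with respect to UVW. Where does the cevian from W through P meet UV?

Line WP meets UV where the W-coordinate vanishes; zeroing P's W-weight and renormalizing leaves U, V-weights 2/9 : 1/9 → (2/3, 1/3).
So Q = (2/3)·U + (1/3)·V = (-5/3, 53/6).

(-5/3, 53/6)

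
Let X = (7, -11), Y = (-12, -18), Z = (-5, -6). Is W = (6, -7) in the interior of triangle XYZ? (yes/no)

Barycentric coordinates of W: (139/179, -43/179, 83/179).
The three coordinates are positive, negative, positive; a point is interior exactly when all three are positive.

no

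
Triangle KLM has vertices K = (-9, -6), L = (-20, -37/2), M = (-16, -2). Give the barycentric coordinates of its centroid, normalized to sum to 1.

(1/3, 1/3, 1/3)

The centroid is the average of the vertices, so each weight is 1/3.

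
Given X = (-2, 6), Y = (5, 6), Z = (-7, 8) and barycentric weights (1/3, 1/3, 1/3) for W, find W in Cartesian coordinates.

(-4/3, 20/3)

W = (1/3)·X + (1/3)·Y + (1/3)·Z.
x-coordinate: (1/3)·(-2) + (1/3)·5 + (1/3)·(-7) = -4/3.
y-coordinate: (1/3)·6 + (1/3)·6 + (1/3)·8 = 20/3.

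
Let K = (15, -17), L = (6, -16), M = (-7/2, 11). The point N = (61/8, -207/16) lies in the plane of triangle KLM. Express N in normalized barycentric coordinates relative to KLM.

(5/16, 9/16, 1/8)

Signed area of the reference triangle: [KLM] = ½·(15·(-16−11) + 6·(11−(-17)) + (-7/2)·(-17−(-16))) = ½·(-405 + 168 + 7/2) = -467/4.
[NLM] = ½·((61/8)·(-16−11) + 6·(11−(-207/16)) + (-7/2)·(-207/16−(-16))) = ½·(-1647/8 + 1149/8 − 343/32) = -2335/64, so the K-coordinate is (-2335/64)/(-467/4) = 5/16.
[KNM] = ½·(15·(-207/16−11) + (61/8)·(11−(-17)) + (-7/2)·(-17−(-207/16))) = ½·(-5745/16 + 427/2 + 455/32) = -4203/64, so the L-coordinate is 9/16.
[KLN] = ½·(15·(-16−(-207/16)) + 6·(-207/16−(-17)) + (61/8)·(-17−(-16))) = ½·(-735/16 + 195/8 − 61/8) = -467/32, so the M-coordinate is 1/8.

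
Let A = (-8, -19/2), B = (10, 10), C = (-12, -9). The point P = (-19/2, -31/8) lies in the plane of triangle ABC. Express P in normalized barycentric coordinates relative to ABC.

Signed area of the reference triangle: [ABC] = ½·((-8)·(10−(-9)) + 10·(-9−(-19/2)) + (-12)·(-19/2−10)) = ½·(-152 + 5 + 234) = 87/2.
[PBC] = ½·((-19/2)·(10−(-9)) + 10·(-9−(-31/8)) + (-12)·(-31/8−10)) = ½·(-361/2 − 205/4 + 333/2) = -261/8, so the A-coordinate is (-261/8)/(87/2) = -3/4.
[APC] = ½·((-8)·(-31/8−(-9)) + (-19/2)·(-9−(-19/2)) + (-12)·(-19/2−(-31/8))) = ½·(-41 − 19/4 + 135/2) = 87/8, so the B-coordinate is 1/4.
[ABP] = ½·((-8)·(10−(-31/8)) + 10·(-31/8−(-19/2)) + (-19/2)·(-19/2−10)) = ½·(-111 + 225/4 + 741/4) = 261/4, so the C-coordinate is 3/2.
Check: -3/4 + 1/4 + 3/2 = 1.

(-3/4, 1/4, 3/2)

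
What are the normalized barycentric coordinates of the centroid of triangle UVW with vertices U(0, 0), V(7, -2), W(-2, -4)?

(1/3, 1/3, 1/3)

The centroid is the average of the vertices, so each weight is 1/3.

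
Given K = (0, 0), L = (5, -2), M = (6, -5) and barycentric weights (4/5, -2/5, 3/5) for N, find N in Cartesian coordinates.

(8/5, -11/5)

N = (4/5)·K + (-2/5)·L + (3/5)·M.
x-coordinate: (4/5)·0 + (-2/5)·5 + (3/5)·6 = 8/5.
y-coordinate: (4/5)·0 + (-2/5)·(-2) + (3/5)·(-5) = -11/5.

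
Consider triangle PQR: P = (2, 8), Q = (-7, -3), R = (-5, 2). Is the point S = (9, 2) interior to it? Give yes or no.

Barycentric coordinates of S: (70/23, 84/23, -131/23).
The three coordinates are positive, positive, negative; a point is interior exactly when all three are positive.

no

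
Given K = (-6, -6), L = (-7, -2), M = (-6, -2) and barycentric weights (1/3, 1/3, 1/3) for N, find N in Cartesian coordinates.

N = (1/3)·K + (1/3)·L + (1/3)·M.
x-coordinate: (1/3)·(-6) + (1/3)·(-7) + (1/3)·(-6) = -19/3.
y-coordinate: (1/3)·(-6) + (1/3)·(-2) + (1/3)·(-2) = -10/3.

(-19/3, -10/3)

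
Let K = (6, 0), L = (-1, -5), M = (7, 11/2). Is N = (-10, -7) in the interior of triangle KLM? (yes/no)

Barycentric coordinates of N: (-157/67, 162/67, 62/67).
The three coordinates are negative, positive, positive; a point is interior exactly when all three are positive.

no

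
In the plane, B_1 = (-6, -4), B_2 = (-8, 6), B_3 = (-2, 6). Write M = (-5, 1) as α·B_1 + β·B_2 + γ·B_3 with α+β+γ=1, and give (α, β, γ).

(1/2, 1/6, 1/3)

Signed area of the reference triangle: [B_1B_2B_3] = ½·((-6)·(6−6) + (-8)·(6−(-4)) + (-2)·(-4−6)) = ½·(0 − 80 + 20) = -30.
[MB_2B_3] = ½·((-5)·(6−6) + (-8)·(6−1) + (-2)·(1−6)) = ½·(0 − 40 + 10) = -15, so the B_1-coordinate is (-15)/(-30) = 1/2.
[B_1MB_3] = ½·((-6)·(1−6) + (-5)·(6−(-4)) + (-2)·(-4−1)) = ½·(30 − 50 + 10) = -5, so the B_2-coordinate is 1/6.
[B_1B_2M] = ½·((-6)·(6−1) + (-8)·(1−(-4)) + (-5)·(-4−6)) = ½·(-30 − 40 + 50) = -10, so the B_3-coordinate is 1/3.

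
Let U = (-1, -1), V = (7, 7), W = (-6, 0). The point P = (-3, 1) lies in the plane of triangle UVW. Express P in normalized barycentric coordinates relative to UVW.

(1/6, 1/6, 2/3)

Signed area of the reference triangle: [UVW] = ½·((-1)·(7−0) + 7·(0−(-1)) + (-6)·(-1−7)) = ½·(-7 + 7 + 48) = 24.
[PVW] = ½·((-3)·(7−0) + 7·(0−1) + (-6)·(1−7)) = ½·(-21 − 7 + 36) = 4, so the U-coordinate is 4/24 = 1/6.
[UPW] = ½·((-1)·(1−0) + (-3)·(0−(-1)) + (-6)·(-1−1)) = ½·(-1 − 3 + 12) = 4, so the V-coordinate is 1/6.
[UVP] = ½·((-1)·(7−1) + 7·(1−(-1)) + (-3)·(-1−7)) = ½·(-6 + 14 + 24) = 16, so the W-coordinate is 2/3.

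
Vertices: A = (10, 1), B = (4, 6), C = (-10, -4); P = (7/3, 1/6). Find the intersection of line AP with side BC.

(-16/3, -2/3)

Barycentric coordinates of P with respect to ABC: (1/2, 1/6, 1/3).
On side BC the A-coordinate is zero; dropping P's A-weight 1/2 and renormalizing the remaining 1/6 : 1/3 gives weights 1/3, 2/3 on B, C.
Q = (1/3)·(4, 6) + (2/3)·(-10, -4) = (-16/3, -2/3).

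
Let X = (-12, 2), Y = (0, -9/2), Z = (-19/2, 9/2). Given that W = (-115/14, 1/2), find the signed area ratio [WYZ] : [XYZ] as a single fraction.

[XYZ] = ½·((-12)·(-9/2−(9/2)) + 0·(9/2−2) + (-19/2)·(2−(-9/2))) = ½·(108 + 0 − 247/4) = 185/8.
[WYZ] = ½·((-115/14)·(-9/2−(9/2)) + 0·(9/2−(1/2)) + (-19/2)·(1/2−(-9/2))) = ½·(1035/14 + 0 − 95/2) = 185/14, so the ratio is (185/14)/(185/8) = 4/7.

4/7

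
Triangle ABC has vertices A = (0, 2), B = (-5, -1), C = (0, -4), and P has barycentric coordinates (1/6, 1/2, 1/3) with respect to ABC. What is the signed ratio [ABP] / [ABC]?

The signed ratio [ABP]/[ABC] equals the barycentric coordinate of P at vertex C, which is 1/3.

1/3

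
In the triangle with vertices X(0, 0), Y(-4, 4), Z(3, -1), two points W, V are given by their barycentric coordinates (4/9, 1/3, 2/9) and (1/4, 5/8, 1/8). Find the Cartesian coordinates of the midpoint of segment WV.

Barycentric coordinates of the midpoint are the average: (25/72, 23/48, 25/144).
Converting: (25/72)·X + (23/48)·Y + (25/144)·Z = (-67/48, 251/144).

(-67/48, 251/144)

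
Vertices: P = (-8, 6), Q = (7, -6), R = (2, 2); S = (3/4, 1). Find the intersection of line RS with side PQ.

(-1/2, 0)

Barycentric coordinates of S with respect to PQR: (1/4, 1/4, 1/2).
On side PQ the R-coordinate is zero; dropping S's R-weight 1/2 and renormalizing the remaining 1/4 : 1/4 gives weights 1/2, 1/2 on P, Q.
T = (1/2)·(-8, 6) + (1/2)·(7, -6) = (-1/2, 0).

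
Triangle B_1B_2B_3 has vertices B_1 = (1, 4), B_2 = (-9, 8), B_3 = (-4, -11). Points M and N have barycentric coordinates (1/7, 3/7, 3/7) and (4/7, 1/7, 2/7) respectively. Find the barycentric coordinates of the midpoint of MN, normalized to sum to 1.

Since both coordinate triples sum to 1, the midpoint's barycentrics are the componentwise average.
(1/7+4/7)/2 = 5/14; similarly 2/7 and 5/14.

(5/14, 2/7, 5/14)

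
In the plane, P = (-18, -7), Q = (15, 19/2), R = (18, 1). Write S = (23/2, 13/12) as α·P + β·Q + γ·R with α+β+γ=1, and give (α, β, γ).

(1/6, 1/6, 2/3)

Signed area of the reference triangle: [PQR] = ½·((-18)·(19/2−1) + 15·(1−(-7)) + 18·(-7−(19/2))) = ½·(-153 + 120 − 297) = -165.
[SQR] = ½·((23/2)·(19/2−1) + 15·(1−(13/12)) + 18·(13/12−(19/2))) = ½·(391/4 − 5/4 − 303/2) = -55/2, so the P-coordinate is (-55/2)/(-165) = 1/6.
[PSR] = ½·((-18)·(13/12−1) + (23/2)·(1−(-7)) + 18·(-7−(13/12))) = ½·(-3/2 + 92 − 291/2) = -55/2, so the Q-coordinate is 1/6.
[PQS] = ½·((-18)·(19/2−(13/12)) + 15·(13/12−(-7)) + (23/2)·(-7−(19/2))) = ½·(-303/2 + 485/4 − 759/4) = -110, so the R-coordinate is 2/3.
Check: 1/6 + 1/6 + 2/3 = 1.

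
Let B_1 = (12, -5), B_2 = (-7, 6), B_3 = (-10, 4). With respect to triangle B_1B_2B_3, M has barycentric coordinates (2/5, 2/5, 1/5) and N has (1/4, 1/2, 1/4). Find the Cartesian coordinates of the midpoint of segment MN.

Barycentric coordinates of the midpoint are the average: (13/40, 9/20, 9/40).
Converting: (13/40)·B_1 + (9/20)·B_2 + (9/40)·B_3 = (-3/2, 79/40).

(-3/2, 79/40)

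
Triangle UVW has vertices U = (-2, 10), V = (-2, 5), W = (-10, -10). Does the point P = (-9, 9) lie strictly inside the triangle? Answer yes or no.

no

Barycentric coordinates of P: (137/40, -33/10, 7/8).
The three coordinates are positive, negative, positive; a point is interior exactly when all three are positive.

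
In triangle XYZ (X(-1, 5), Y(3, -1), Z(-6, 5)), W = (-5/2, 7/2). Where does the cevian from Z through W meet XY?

Barycentric coordinates of W with respect to XYZ: (1/4, 1/4, 1/2).
On side XY the Z-coordinate is zero; dropping W's Z-weight 1/2 and renormalizing the remaining 1/4 : 1/4 gives weights 1/2, 1/2 on X, Y.
V = (1/2)·(-1, 5) + (1/2)·(3, -1) = (1, 2).

(1, 2)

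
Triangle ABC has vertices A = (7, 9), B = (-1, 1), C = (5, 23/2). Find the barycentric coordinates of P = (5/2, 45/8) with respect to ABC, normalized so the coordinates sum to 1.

Signed area of the reference triangle: [ABC] = ½·(7·(1−(23/2)) + (-1)·(23/2−9) + 5·(9−1)) = ½·(-147/2 − 5/2 + 40) = -18.
[PBC] = ½·((5/2)·(1−(23/2)) + (-1)·(23/2−(45/8)) + 5·(45/8−1)) = ½·(-105/4 − 47/8 + 185/8) = -9/2, so the A-coordinate is (-9/2)/(-18) = 1/4.
[APC] = ½·(7·(45/8−(23/2)) + (5/2)·(23/2−9) + 5·(9−(45/8))) = ½·(-329/8 + 25/4 + 135/8) = -9, so the B-coordinate is 1/2.
[ABP] = ½·(7·(1−(45/8)) + (-1)·(45/8−9) + (5/2)·(9−1)) = ½·(-259/8 + 27/8 + 20) = -9/2, so the C-coordinate is 1/4.
Check: 1/4 + 1/2 + 1/4 = 1.

(1/4, 1/2, 1/4)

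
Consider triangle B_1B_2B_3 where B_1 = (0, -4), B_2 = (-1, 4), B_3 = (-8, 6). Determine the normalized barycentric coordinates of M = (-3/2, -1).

(2/3, 1/6, 1/6)

Signed area of the reference triangle: [B_1B_2B_3] = ½·(0·(4−6) + (-1)·(6−(-4)) + (-8)·(-4−4)) = ½·(0 − 10 + 64) = 27.
[MB_2B_3] = ½·((-3/2)·(4−6) + (-1)·(6−(-1)) + (-8)·(-1−4)) = ½·(3 − 7 + 40) = 18, so the B_1-coordinate is 18/27 = 2/3.
[B_1MB_3] = ½·(0·(-1−6) + (-3/2)·(6−(-4)) + (-8)·(-4−(-1))) = ½·(0 − 15 + 24) = 9/2, so the B_2-coordinate is 1/6.
[B_1B_2M] = ½·(0·(4−(-1)) + (-1)·(-1−(-4)) + (-3/2)·(-4−4)) = ½·(0 − 3 + 12) = 9/2, so the B_3-coordinate is 1/6.
Check: 2/3 + 1/6 + 1/6 = 1.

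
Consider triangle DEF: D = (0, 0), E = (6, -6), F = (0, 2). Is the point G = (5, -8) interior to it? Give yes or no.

no

Barycentric coordinates of G: (5/3, 5/6, -3/2).
The three coordinates are positive, positive, negative; a point is interior exactly when all three are positive.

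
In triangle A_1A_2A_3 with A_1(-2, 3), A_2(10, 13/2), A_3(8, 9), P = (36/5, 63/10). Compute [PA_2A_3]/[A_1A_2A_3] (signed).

1/5

[A_1A_2A_3] = ½·((-2)·(13/2−9) + 10·(9−3) + 8·(3−(13/2))) = ½·(5 + 60 − 28) = 37/2.
[PA_2A_3] = ½·((36/5)·(13/2−9) + 10·(9−(63/10)) + 8·(63/10−(13/2))) = ½·(-18 + 27 − 8/5) = 37/10, so the ratio is (37/10)/(37/2) = 1/5.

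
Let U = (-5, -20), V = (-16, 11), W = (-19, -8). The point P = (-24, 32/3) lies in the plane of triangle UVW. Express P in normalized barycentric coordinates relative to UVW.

(-1/2, 2/3, 5/6)

Signed area of the reference triangle: [UVW] = ½·((-5)·(11−(-8)) + (-16)·(-8−(-20)) + (-19)·(-20−11)) = ½·(-95 − 192 + 589) = 151.
[PVW] = ½·((-24)·(11−(-8)) + (-16)·(-8−(32/3)) + (-19)·(32/3−11)) = ½·(-456 + 896/3 + 19/3) = -151/2, so the U-coordinate is (-151/2)/151 = -1/2.
[UPW] = ½·((-5)·(32/3−(-8)) + (-24)·(-8−(-20)) + (-19)·(-20−(32/3))) = ½·(-280/3 − 288 + 1748/3) = 302/3, so the V-coordinate is 2/3.
[UVP] = ½·((-5)·(11−(32/3)) + (-16)·(32/3−(-20)) + (-24)·(-20−11)) = ½·(-5/3 − 1472/3 + 744) = 755/6, so the W-coordinate is 5/6.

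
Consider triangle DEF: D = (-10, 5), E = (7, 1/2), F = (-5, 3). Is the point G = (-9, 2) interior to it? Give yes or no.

no

Barycentric coordinates of G: (-44/23, -26/23, 93/23).
The three coordinates are negative, negative, positive; a point is interior exactly when all three are positive.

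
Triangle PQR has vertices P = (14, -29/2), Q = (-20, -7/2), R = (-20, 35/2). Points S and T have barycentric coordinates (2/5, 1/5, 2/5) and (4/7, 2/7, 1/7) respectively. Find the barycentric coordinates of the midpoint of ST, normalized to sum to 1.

Since both coordinate triples sum to 1, the midpoint's barycentrics are the componentwise average.
(2/5+4/7)/2 = 17/35; similarly 17/70 and 19/70.

(17/35, 17/70, 19/70)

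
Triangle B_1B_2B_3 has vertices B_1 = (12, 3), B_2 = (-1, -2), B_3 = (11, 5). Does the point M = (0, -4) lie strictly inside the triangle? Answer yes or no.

no

Barycentric coordinates of M: (1, 1, -1).
The three coordinates are positive, positive, negative; a point is interior exactly when all three are positive.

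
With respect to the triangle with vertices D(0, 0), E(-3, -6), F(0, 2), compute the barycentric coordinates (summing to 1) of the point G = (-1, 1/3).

Signed area of the reference triangle: [DEF] = ½·(0·(-6−2) + (-3)·(2−0) + 0·(0−(-6))) = ½·(0 − 6 + 0) = -3.
[GEF] = ½·((-1)·(-6−2) + (-3)·(2−(1/3)) + 0·(1/3−(-6))) = ½·(8 − 5 + 0) = 3/2, so the D-coordinate is (3/2)/(-3) = -1/2.
[DGF] = ½·(0·(1/3−2) + (-1)·(2−0) + 0·(0−(1/3))) = ½·(0 − 2 + 0) = -1, so the E-coordinate is 1/3.
[DEG] = ½·(0·(-6−(1/3)) + (-3)·(1/3−0) + (-1)·(0−(-6))) = ½·(0 − 1 − 6) = -7/2, so the F-coordinate is 7/6.

(-1/2, 1/3, 7/6)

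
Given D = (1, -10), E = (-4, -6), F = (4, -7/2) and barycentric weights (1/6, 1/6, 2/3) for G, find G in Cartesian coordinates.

(13/6, -5)

G = (1/6)·D + (1/6)·E + (2/3)·F.
x-coordinate: (1/6)·1 + (1/6)·(-4) + (2/3)·4 = 13/6.
y-coordinate: (1/6)·(-10) + (1/6)·(-6) + (2/3)·(-7/2) = -5.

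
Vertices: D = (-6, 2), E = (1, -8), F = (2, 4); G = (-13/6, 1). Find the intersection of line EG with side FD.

(-14/5, 14/5)

Barycentric coordinates of G with respect to DEF: (1/2, 1/6, 1/3).
On side FD the E-coordinate is zero; dropping G's E-weight 1/6 and renormalizing the remaining 1/3 : 1/2 gives weights 2/5, 3/5 on F, D.
H = (2/5)·(2, 4) + (3/5)·(-6, 2) = (-14/5, 14/5).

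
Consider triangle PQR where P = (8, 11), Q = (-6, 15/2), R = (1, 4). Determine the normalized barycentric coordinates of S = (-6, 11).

(1/3, 4/3, -2/3)

Signed area of the reference triangle: [PQR] = ½·(8·(15/2−4) + (-6)·(4−11) + 1·(11−(15/2))) = ½·(28 + 42 + 7/2) = 147/4.
[SQR] = ½·((-6)·(15/2−4) + (-6)·(4−11) + 1·(11−(15/2))) = ½·(-21 + 42 + 7/2) = 49/4, so the P-coordinate is (49/4)/(147/4) = 1/3.
[PSR] = ½·(8·(11−4) + (-6)·(4−11) + 1·(11−11)) = ½·(56 + 42 + 0) = 49, so the Q-coordinate is 4/3.
[PQS] = ½·(8·(15/2−11) + (-6)·(11−11) + (-6)·(11−(15/2))) = ½·(-28 + 0 − 21) = -49/2, so the R-coordinate is -2/3.
Check: 1/3 + 4/3 − 2/3 = 1.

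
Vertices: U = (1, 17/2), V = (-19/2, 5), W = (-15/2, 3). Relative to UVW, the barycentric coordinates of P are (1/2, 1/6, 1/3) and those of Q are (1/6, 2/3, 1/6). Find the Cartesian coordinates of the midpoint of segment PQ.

Barycentric coordinates of the midpoint are the average: (1/3, 5/12, 1/4).
Converting: (1/3)·U + (5/12)·V + (1/4)·W = (-11/2, 17/3).

(-11/2, 17/3)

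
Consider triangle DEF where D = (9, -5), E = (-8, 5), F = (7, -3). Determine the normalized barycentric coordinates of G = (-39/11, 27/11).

Signed area of the reference triangle: [DEF] = ½·(9·(5−(-3)) + (-8)·(-3−(-5)) + 7·(-5−5)) = ½·(72 − 16 − 70) = -7.
[GEF] = ½·((-39/11)·(5−(-3)) + (-8)·(-3−(27/11)) + 7·(27/11−5)) = ½·(-312/11 + 480/11 − 196/11) = -14/11, so the D-coordinate is (-14/11)/(-7) = 2/11.
[DGF] = ½·(9·(27/11−(-3)) + (-39/11)·(-3−(-5)) + 7·(-5−(27/11))) = ½·(540/11 − 78/11 − 574/11) = -56/11, so the E-coordinate is 8/11.
[DEG] = ½·(9·(5−(27/11)) + (-8)·(27/11−(-5)) + (-39/11)·(-5−5)) = ½·(252/11 − 656/11 + 390/11) = -7/11, so the F-coordinate is 1/11.

(2/11, 8/11, 1/11)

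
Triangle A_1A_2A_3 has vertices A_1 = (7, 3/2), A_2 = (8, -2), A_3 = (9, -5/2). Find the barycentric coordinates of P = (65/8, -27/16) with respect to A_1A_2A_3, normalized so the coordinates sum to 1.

(1/8, 5/8, 1/4)

Signed area of the reference triangle: [A_1A_2A_3] = ½·(7·(-2−(-5/2)) + 8·(-5/2−(3/2)) + 9·(3/2−(-2))) = ½·(7/2 − 32 + 63/2) = 3/2.
[PA_2A_3] = ½·((65/8)·(-2−(-5/2)) + 8·(-5/2−(-27/16)) + 9·(-27/16−(-2))) = ½·(65/16 − 13/2 + 45/16) = 3/16, so the A_1-coordinate is (3/16)/(3/2) = 1/8.
[A_1PA_3] = ½·(7·(-27/16−(-5/2)) + (65/8)·(-5/2−(3/2)) + 9·(3/2−(-27/16))) = ½·(91/16 − 65/2 + 459/16) = 15/16, so the A_2-coordinate is 5/8.
[A_1A_2P] = ½·(7·(-2−(-27/16)) + 8·(-27/16−(3/2)) + (65/8)·(3/2−(-2))) = ½·(-35/16 − 51/2 + 455/16) = 3/8, so the A_3-coordinate is 1/4.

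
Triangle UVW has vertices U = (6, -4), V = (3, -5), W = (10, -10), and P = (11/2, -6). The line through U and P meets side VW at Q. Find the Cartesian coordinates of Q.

Barycentric coordinates of P with respect to UVW: (1/4, 1/2, 1/4).
On side VW the U-coordinate is zero; dropping P's U-weight 1/4 and renormalizing the remaining 1/2 : 1/4 gives weights 2/3, 1/3 on V, W.
Q = (2/3)·(3, -5) + (1/3)·(10, -10) = (16/3, -20/3).

(16/3, -20/3)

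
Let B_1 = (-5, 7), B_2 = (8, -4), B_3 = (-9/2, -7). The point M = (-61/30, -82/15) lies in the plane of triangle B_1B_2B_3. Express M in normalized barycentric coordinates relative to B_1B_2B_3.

Signed area of the reference triangle: [B_1B_2B_3] = ½·((-5)·(-4−(-7)) + 8·(-7−7) + (-9/2)·(7−(-4))) = ½·(-15 − 112 − 99/2) = -353/4.
[MB_2B_3] = ½·((-61/30)·(-4−(-7)) + 8·(-7−(-82/15)) + (-9/2)·(-82/15−(-4))) = ½·(-61/10 − 184/15 + 33/5) = -353/60, so the B_1-coordinate is (-353/60)/(-353/4) = 1/15.
[B_1MB_3] = ½·((-5)·(-82/15−(-7)) + (-61/30)·(-7−7) + (-9/2)·(7−(-82/15))) = ½·(-23/3 + 427/15 − 561/10) = -353/20, so the B_2-coordinate is 1/5.
[B_1B_2M] = ½·((-5)·(-4−(-82/15)) + 8·(-82/15−7) + (-61/30)·(7−(-4))) = ½·(-22/3 − 1496/15 − 671/30) = -3883/60, so the B_3-coordinate is 11/15.

(1/15, 1/5, 11/15)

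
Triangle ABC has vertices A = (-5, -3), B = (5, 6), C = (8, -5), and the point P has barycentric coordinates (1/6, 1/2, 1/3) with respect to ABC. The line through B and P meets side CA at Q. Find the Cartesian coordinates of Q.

(11/3, -13/3)

Line BP meets CA where the B-coordinate vanishes; zeroing P's B-weight and renormalizing leaves C, A-weights 1/3 : 1/6 → (2/3, 1/3).
So Q = (2/3)·C + (1/3)·A = (11/3, -13/3).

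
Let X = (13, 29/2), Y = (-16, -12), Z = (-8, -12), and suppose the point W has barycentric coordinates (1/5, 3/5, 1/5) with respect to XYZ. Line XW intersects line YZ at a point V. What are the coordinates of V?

(-14, -12)

Line XW meets YZ where the X-coordinate vanishes; zeroing W's X-weight and renormalizing leaves Y, Z-weights 3/5 : 1/5 → (3/4, 1/4).
So V = (3/4)·Y + (1/4)·Z = (-14, -12).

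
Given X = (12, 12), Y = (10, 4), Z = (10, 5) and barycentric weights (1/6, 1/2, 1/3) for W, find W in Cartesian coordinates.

(31/3, 17/3)

W = (1/6)·X + (1/2)·Y + (1/3)·Z.
x-coordinate: (1/6)·12 + (1/2)·10 + (1/3)·10 = 31/3.
y-coordinate: (1/6)·12 + (1/2)·4 + (1/3)·5 = 17/3.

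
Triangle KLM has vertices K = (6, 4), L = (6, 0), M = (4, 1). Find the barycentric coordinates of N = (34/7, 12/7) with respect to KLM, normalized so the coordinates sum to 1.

Signed area of the reference triangle: [KLM] = ½·(6·(0−1) + 6·(1−4) + 4·(4−0)) = ½·(-6 − 18 + 16) = -4.
[NLM] = ½·((34/7)·(0−1) + 6·(1−(12/7)) + 4·(12/7−0)) = ½·(-34/7 − 30/7 + 48/7) = -8/7, so the K-coordinate is (-8/7)/(-4) = 2/7.
[KNM] = ½·(6·(12/7−1) + (34/7)·(1−4) + 4·(4−(12/7))) = ½·(30/7 − 102/7 + 64/7) = -4/7, so the L-coordinate is 1/7.
[KLN] = ½·(6·(0−(12/7)) + 6·(12/7−4) + (34/7)·(4−0)) = ½·(-72/7 − 96/7 + 136/7) = -16/7, so the M-coordinate is 4/7.

(2/7, 1/7, 4/7)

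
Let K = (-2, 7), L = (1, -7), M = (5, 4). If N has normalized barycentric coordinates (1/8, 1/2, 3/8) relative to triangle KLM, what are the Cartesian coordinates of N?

(17/8, -9/8)

N = (1/8)·K + (1/2)·L + (3/8)·M.
x-coordinate: (1/8)·(-2) + (1/2)·1 + (3/8)·5 = 17/8.
y-coordinate: (1/8)·7 + (1/2)·(-7) + (3/8)·4 = -9/8.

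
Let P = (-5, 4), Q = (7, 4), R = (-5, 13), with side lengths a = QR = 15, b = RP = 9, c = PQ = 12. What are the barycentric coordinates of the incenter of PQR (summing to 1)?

The incenter has barycentric coordinates proportional to the opposite side lengths: (15 : 9 : 12).
Normalizing by 15+9+12 = 36 gives (5/12, 1/4, 1/3).

(5/12, 1/4, 1/3)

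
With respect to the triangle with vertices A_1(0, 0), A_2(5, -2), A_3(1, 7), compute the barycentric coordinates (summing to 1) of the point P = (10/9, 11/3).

(1/3, 1/9, 5/9)

Signed area of the reference triangle: [A_1A_2A_3] = ½·(0·(-2−7) + 5·(7−0) + 1·(0−(-2))) = ½·(0 + 35 + 2) = 37/2.
[PA_2A_3] = ½·((10/9)·(-2−7) + 5·(7−(11/3)) + 1·(11/3−(-2))) = ½·(-10 + 50/3 + 17/3) = 37/6, so the A_1-coordinate is (37/6)/(37/2) = 1/3.
[A_1PA_3] = ½·(0·(11/3−7) + (10/9)·(7−0) + 1·(0−(11/3))) = ½·(0 + 70/9 − 11/3) = 37/18, so the A_2-coordinate is 1/9.
[A_1A_2P] = ½·(0·(-2−(11/3)) + 5·(11/3−0) + (10/9)·(0−(-2))) = ½·(0 + 55/3 + 20/9) = 185/18, so the A_3-coordinate is 5/9.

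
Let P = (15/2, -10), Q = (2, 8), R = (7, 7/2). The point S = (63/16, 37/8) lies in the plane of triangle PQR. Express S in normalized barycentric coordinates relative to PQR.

(1/8, 5/8, 1/4)

Signed area of the reference triangle: [PQR] = ½·((15/2)·(8−(7/2)) + 2·(7/2−(-10)) + 7·(-10−8)) = ½·(135/4 + 27 − 126) = -261/8.
[SQR] = ½·((63/16)·(8−(7/2)) + 2·(7/2−(37/8)) + 7·(37/8−8)) = ½·(567/32 − 9/4 − 189/8) = -261/64, so the P-coordinate is (-261/64)/(-261/8) = 1/8.
[PSR] = ½·((15/2)·(37/8−(7/2)) + (63/16)·(7/2−(-10)) + 7·(-10−(37/8))) = ½·(135/16 + 1701/32 − 819/8) = -1305/64, so the Q-coordinate is 5/8.
[PQS] = ½·((15/2)·(8−(37/8)) + 2·(37/8−(-10)) + (63/16)·(-10−8)) = ½·(405/16 + 117/4 − 567/8) = -261/32, so the R-coordinate is 1/4.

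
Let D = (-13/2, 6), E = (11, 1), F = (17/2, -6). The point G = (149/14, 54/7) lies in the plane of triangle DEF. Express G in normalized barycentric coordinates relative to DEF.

(1/7, 12/7, -6/7)

Signed area of the reference triangle: [DEF] = ½·((-13/2)·(1−(-6)) + 11·(-6−6) + (17/2)·(6−1)) = ½·(-91/2 − 132 + 85/2) = -135/2.
[GEF] = ½·((149/14)·(1−(-6)) + 11·(-6−(54/7)) + (17/2)·(54/7−1)) = ½·(149/2 − 1056/7 + 799/14) = -135/14, so the D-coordinate is (-135/14)/(-135/2) = 1/7.
[DGF] = ½·((-13/2)·(54/7−(-6)) + (149/14)·(-6−6) + (17/2)·(6−(54/7))) = ½·(-624/7 − 894/7 − 102/7) = -810/7, so the E-coordinate is 12/7.
[DEG] = ½·((-13/2)·(1−(54/7)) + 11·(54/7−6) + (149/14)·(6−1)) = ½·(611/14 + 132/7 + 745/14) = 405/7, so the F-coordinate is -6/7.
Check: 1/7 + 12/7 − 6/7 = 1.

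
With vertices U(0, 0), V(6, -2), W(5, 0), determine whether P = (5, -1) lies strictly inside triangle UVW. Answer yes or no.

yes

Barycentric coordinates of P: (1/10, 1/2, 2/5).
The three coordinates are positive, positive, positive; a point is interior exactly when all three are positive.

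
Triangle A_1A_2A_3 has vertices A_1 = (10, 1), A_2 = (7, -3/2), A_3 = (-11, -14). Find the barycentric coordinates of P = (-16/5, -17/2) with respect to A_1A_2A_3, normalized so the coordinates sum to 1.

Signed area of the reference triangle: [A_1A_2A_3] = ½·(10·(-3/2−(-14)) + 7·(-14−1) + (-11)·(1−(-3/2))) = ½·(125 − 105 − 55/2) = -15/4.
[PA_2A_3] = ½·((-16/5)·(-3/2−(-14)) + 7·(-14−(-17/2)) + (-11)·(-17/2−(-3/2))) = ½·(-40 − 77/2 + 77) = -3/4, so the A_1-coordinate is (-3/4)/(-15/4) = 1/5.
[A_1PA_3] = ½·(10·(-17/2−(-14)) + (-16/5)·(-14−1) + (-11)·(1−(-17/2))) = ½·(55 + 48 − 209/2) = -3/4, so the A_2-coordinate is 1/5.
[A_1A_2P] = ½·(10·(-3/2−(-17/2)) + 7·(-17/2−1) + (-16/5)·(1−(-3/2))) = ½·(70 − 133/2 − 8) = -9/4, so the A_3-coordinate is 3/5.
Check: 1/5 + 1/5 + 3/5 = 1.

(1/5, 1/5, 3/5)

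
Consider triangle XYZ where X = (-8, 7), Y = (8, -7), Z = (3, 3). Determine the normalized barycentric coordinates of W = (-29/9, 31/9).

Signed area of the reference triangle: [XYZ] = ½·((-8)·(-7−3) + 8·(3−7) + 3·(7−(-7))) = ½·(80 − 32 + 42) = 45.
[WYZ] = ½·((-29/9)·(-7−3) + 8·(3−(31/9)) + 3·(31/9−(-7))) = ½·(290/9 − 32/9 + 94/3) = 30, so the X-coordinate is 30/45 = 2/3.
[XWZ] = ½·((-8)·(31/9−3) + (-29/9)·(3−7) + 3·(7−(31/9))) = ½·(-32/9 + 116/9 + 32/3) = 10, so the Y-coordinate is 2/9.
[XYW] = ½·((-8)·(-7−(31/9)) + 8·(31/9−7) + (-29/9)·(7−(-7))) = ½·(752/9 − 256/9 − 406/9) = 5, so the Z-coordinate is 1/9.
Check: 2/3 + 2/9 + 1/9 = 1.

(2/3, 2/9, 1/9)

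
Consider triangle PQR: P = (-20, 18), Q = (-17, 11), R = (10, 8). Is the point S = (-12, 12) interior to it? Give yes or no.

Barycentric coordinates of S: (7/30, 5/9, 19/90).
The three coordinates are positive, positive, positive; a point is interior exactly when all three are positive.

yes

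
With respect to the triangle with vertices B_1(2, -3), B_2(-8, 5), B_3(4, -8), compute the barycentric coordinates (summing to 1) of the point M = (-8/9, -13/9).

(4/9, 1/3, 2/9)

Signed area of the reference triangle: [B_1B_2B_3] = ½·(2·(5−(-8)) + (-8)·(-8−(-3)) + 4·(-3−5)) = ½·(26 + 40 − 32) = 17.
[MB_2B_3] = ½·((-8/9)·(5−(-8)) + (-8)·(-8−(-13/9)) + 4·(-13/9−5)) = ½·(-104/9 + 472/9 − 232/9) = 68/9, so the B_1-coordinate is (68/9)/17 = 4/9.
[B_1MB_3] = ½·(2·(-13/9−(-8)) + (-8/9)·(-8−(-3)) + 4·(-3−(-13/9))) = ½·(118/9 + 40/9 − 56/9) = 17/3, so the B_2-coordinate is 1/3.
[B_1B_2M] = ½·(2·(5−(-13/9)) + (-8)·(-13/9−(-3)) + (-8/9)·(-3−5)) = ½·(116/9 − 112/9 + 64/9) = 34/9, so the B_3-coordinate is 2/9.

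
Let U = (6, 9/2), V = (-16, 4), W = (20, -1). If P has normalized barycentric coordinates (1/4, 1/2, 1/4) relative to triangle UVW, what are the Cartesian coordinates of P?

(-3/2, 23/8)

P = (1/4)·U + (1/2)·V + (1/4)·W.
x-coordinate: (1/4)·6 + (1/2)·(-16) + (1/4)·20 = -3/2.
y-coordinate: (1/4)·(9/2) + (1/2)·4 + (1/4)·(-1) = 23/8.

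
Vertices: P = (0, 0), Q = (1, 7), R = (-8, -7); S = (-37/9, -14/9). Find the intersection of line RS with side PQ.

Barycentric coordinates of S with respect to PQR: (1/9, 1/3, 5/9).
On side PQ the R-coordinate is zero; dropping S's R-weight 5/9 and renormalizing the remaining 1/9 : 1/3 gives weights 1/4, 3/4 on P, Q.
T = (1/4)·(0, 0) + (3/4)·(1, 7) = (3/4, 21/4).

(3/4, 21/4)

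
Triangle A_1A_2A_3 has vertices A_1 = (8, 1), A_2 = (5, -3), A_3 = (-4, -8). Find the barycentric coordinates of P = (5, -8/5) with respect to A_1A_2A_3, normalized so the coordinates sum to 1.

Signed area of the reference triangle: [A_1A_2A_3] = ½·(8·(-3−(-8)) + 5·(-8−1) + (-4)·(1−(-3))) = ½·(40 − 45 − 16) = -21/2.
[PA_2A_3] = ½·(5·(-3−(-8)) + 5·(-8−(-8/5)) + (-4)·(-8/5−(-3))) = ½·(25 − 32 − 28/5) = -63/10, so the A_1-coordinate is (-63/10)/(-21/2) = 3/5.
[A_1PA_3] = ½·(8·(-8/5−(-8)) + 5·(-8−1) + (-4)·(1−(-8/5))) = ½·(256/5 − 45 − 52/5) = -21/10, so the A_2-coordinate is 1/5.
[A_1A_2P] = ½·(8·(-3−(-8/5)) + 5·(-8/5−1) + 5·(1−(-3))) = ½·(-56/5 − 13 + 20) = -21/10, so the A_3-coordinate is 1/5.

(3/5, 1/5, 1/5)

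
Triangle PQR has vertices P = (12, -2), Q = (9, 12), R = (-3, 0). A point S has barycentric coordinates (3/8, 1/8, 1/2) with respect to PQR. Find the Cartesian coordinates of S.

S = (3/8)·P + (1/8)·Q + (1/2)·R.
x-coordinate: (3/8)·12 + (1/8)·9 + (1/2)·(-3) = 33/8.
y-coordinate: (3/8)·(-2) + (1/8)·12 + (1/2)·0 = 3/4.

(33/8, 3/4)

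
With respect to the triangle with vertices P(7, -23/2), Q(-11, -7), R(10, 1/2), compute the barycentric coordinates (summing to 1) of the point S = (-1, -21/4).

(1/6, 1/2, 1/3)

Signed area of the reference triangle: [PQR] = ½·(7·(-7−(1/2)) + (-11)·(1/2−(-23/2)) + 10·(-23/2−(-7))) = ½·(-105/2 − 132 − 45) = -459/4.
[SQR] = ½·((-1)·(-7−(1/2)) + (-11)·(1/2−(-21/4)) + 10·(-21/4−(-7))) = ½·(15/2 − 253/4 + 35/2) = -153/8, so the P-coordinate is (-153/8)/(-459/4) = 1/6.
[PSR] = ½·(7·(-21/4−(1/2)) + (-1)·(1/2−(-23/2)) + 10·(-23/2−(-21/4))) = ½·(-161/4 − 12 − 125/2) = -459/8, so the Q-coordinate is 1/2.
[PQS] = ½·(7·(-7−(-21/4)) + (-11)·(-21/4−(-23/2)) + (-1)·(-23/2−(-7))) = ½·(-49/4 − 275/4 + 9/2) = -153/4, so the R-coordinate is 1/3.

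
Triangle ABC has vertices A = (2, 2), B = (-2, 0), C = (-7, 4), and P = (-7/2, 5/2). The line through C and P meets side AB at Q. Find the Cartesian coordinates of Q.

Barycentric coordinates of P with respect to ABC: (1/4, 1/4, 1/2).
On side AB the C-coordinate is zero; dropping P's C-weight 1/2 and renormalizing the remaining 1/4 : 1/4 gives weights 1/2, 1/2 on A, B.
Q = (1/2)·(2, 2) + (1/2)·(-2, 0) = (0, 1).

(0, 1)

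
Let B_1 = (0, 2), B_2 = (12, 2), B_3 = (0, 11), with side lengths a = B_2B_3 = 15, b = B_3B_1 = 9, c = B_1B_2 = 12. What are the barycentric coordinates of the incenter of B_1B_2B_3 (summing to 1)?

The incenter has barycentric coordinates proportional to the opposite side lengths: (15 : 9 : 12).
Normalizing by 15+9+12 = 36 gives (5/12, 1/4, 1/3).

(5/12, 1/4, 1/3)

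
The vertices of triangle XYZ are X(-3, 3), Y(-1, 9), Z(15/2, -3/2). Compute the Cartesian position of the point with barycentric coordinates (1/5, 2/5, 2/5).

W = (1/5)·X + (2/5)·Y + (2/5)·Z.
x-coordinate: (1/5)·(-3) + (2/5)·(-1) + (2/5)·(15/2) = 2.
y-coordinate: (1/5)·3 + (2/5)·9 + (2/5)·(-3/2) = 18/5.

(2, 18/5)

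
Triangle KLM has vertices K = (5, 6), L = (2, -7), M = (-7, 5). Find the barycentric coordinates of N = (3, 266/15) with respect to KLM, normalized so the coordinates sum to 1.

(23/15, -14/15, 2/5)

Signed area of the reference triangle: [KLM] = ½·(5·(-7−5) + 2·(5−6) + (-7)·(6−(-7))) = ½·(-60 − 2 − 91) = -153/2.
[NLM] = ½·(3·(-7−5) + 2·(5−(266/15)) + (-7)·(266/15−(-7))) = ½·(-36 − 382/15 − 2597/15) = -1173/10, so the K-coordinate is (-1173/10)/(-153/2) = 23/15.
[KNM] = ½·(5·(266/15−5) + 3·(5−6) + (-7)·(6−(266/15))) = ½·(191/3 − 3 + 1232/15) = 357/5, so the L-coordinate is -14/15.
[KLN] = ½·(5·(-7−(266/15)) + 2·(266/15−6) + 3·(6−(-7))) = ½·(-371/3 + 352/15 + 39) = -153/5, so the M-coordinate is 2/5.
Check: 23/15 − 14/15 + 2/5 = 1.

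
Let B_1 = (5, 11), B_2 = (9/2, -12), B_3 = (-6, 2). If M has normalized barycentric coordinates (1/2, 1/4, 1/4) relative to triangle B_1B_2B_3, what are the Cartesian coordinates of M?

M = (1/2)·B_1 + (1/4)·B_2 + (1/4)·B_3.
x-coordinate: (1/2)·5 + (1/4)·(9/2) + (1/4)·(-6) = 17/8.
y-coordinate: (1/2)·11 + (1/4)·(-12) + (1/4)·2 = 3.

(17/8, 3)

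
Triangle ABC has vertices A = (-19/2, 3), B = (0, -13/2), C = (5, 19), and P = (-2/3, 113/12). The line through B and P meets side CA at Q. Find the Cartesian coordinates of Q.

Barycentric coordinates of P with respect to ABC: (1/3, 1/6, 1/2).
On side CA the B-coordinate is zero; dropping P's B-weight 1/6 and renormalizing the remaining 1/2 : 1/3 gives weights 3/5, 2/5 on C, A.
Q = (3/5)·(5, 19) + (2/5)·(-19/2, 3) = (-4/5, 63/5).

(-4/5, 63/5)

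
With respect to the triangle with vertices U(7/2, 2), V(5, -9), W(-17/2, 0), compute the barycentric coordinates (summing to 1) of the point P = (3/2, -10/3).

Signed area of the reference triangle: [UVW] = ½·((7/2)·(-9−0) + 5·(0−2) + (-17/2)·(2−(-9))) = ½·(-63/2 − 10 − 187/2) = -135/2.
[PVW] = ½·((3/2)·(-9−0) + 5·(0−(-10/3)) + (-17/2)·(-10/3−(-9))) = ½·(-27/2 + 50/3 − 289/6) = -45/2, so the U-coordinate is (-45/2)/(-135/2) = 1/3.
[UPW] = ½·((7/2)·(-10/3−0) + (3/2)·(0−2) + (-17/2)·(2−(-10/3))) = ½·(-35/3 − 3 − 136/3) = -30, so the V-coordinate is 4/9.
[UVP] = ½·((7/2)·(-9−(-10/3)) + 5·(-10/3−2) + (3/2)·(2−(-9))) = ½·(-119/6 − 80/3 + 33/2) = -15, so the W-coordinate is 2/9.
Check: 1/3 + 4/9 + 2/9 = 1.

(1/3, 4/9, 2/9)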